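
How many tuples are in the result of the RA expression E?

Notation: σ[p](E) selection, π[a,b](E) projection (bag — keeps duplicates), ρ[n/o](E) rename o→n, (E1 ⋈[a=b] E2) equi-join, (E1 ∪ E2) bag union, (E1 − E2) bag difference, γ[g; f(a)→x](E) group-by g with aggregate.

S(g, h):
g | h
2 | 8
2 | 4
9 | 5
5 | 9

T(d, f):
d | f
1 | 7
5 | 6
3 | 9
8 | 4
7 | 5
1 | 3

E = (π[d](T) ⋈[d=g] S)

Per-node cardinality:
  T → 6
  π[d](T) → 6
  S → 4
  (π[d](T) ⋈[d=g] S) → 1

|E| = 1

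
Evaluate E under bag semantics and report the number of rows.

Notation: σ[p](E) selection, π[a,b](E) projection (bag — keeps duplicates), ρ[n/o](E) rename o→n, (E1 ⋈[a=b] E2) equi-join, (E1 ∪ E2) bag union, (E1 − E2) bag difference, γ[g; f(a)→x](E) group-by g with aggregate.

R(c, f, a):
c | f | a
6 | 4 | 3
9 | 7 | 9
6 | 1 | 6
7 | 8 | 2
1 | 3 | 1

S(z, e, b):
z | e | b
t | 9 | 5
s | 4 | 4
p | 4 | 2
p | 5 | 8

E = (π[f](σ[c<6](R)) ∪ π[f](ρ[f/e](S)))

Stepwise |·|:
  R → 5
  σ[c<6](R) → 1
  π[f](σ[c<6](R)) → 1
  S → 4
  ρ[f/e](S) → 4
  π[f](ρ[f/e](S)) → 4
  (π[f](σ[c<6](R)) ∪ π[f](ρ[f/e](S))) → 5

|E| = 5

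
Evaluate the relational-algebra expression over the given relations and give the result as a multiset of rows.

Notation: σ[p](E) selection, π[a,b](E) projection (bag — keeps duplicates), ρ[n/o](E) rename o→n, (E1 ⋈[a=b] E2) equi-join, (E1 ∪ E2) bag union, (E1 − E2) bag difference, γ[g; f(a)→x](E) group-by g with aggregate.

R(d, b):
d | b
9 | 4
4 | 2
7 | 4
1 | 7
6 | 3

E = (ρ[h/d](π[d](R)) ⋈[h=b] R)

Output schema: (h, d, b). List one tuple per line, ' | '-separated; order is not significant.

Stepwise |·|:
  R → 5
  π[d](R) → 5
  ρ[h/d](π[d](R)) → 5
  R → 5
  (ρ[h/d](π[d](R)) ⋈[h=b] R) → 3

== RESULT ==
h | d | b
4 | 7 | 4
4 | 9 | 4
7 | 1 | 7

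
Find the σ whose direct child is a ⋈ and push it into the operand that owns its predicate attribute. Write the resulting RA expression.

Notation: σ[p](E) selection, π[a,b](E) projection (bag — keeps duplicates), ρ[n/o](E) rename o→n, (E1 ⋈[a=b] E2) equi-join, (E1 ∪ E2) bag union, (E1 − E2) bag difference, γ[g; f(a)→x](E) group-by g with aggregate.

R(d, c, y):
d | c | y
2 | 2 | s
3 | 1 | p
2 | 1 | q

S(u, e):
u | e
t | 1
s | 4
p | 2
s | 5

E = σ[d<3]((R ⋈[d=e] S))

σ filters on d, owned by the left side.
E' = (σ[d<3](R) ⋈[d=e] S)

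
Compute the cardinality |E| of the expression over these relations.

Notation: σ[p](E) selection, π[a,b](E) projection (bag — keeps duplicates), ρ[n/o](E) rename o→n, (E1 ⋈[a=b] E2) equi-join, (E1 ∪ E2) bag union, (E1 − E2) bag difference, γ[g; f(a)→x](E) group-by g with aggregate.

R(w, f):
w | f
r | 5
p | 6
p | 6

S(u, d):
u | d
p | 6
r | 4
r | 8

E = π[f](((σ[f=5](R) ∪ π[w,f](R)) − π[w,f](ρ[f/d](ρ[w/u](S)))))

Subexpression sizes:
  R → 3
  σ[f=5](R) → 1
  R → 3
  π[w,f](R) → 3
  (σ[f=5](R) ∪ π[w,f](R)) → 4
  S → 3
  ρ[w/u](S) → 3
  ρ[f/d](ρ[w/u](S)) → 3
  π[w,f](ρ[f/d](ρ[w/u](S))) → 3
  ((σ[f=5](R) ∪ π[w,f](R)) − π[w,f](ρ[f/d](ρ[w/u](S)))) → 3
  π[f](((σ[f=5](R) ∪ π[w,f](R)) − π[w,f](ρ[f/d](ρ[w/u](S))))) → 3

|E| = 3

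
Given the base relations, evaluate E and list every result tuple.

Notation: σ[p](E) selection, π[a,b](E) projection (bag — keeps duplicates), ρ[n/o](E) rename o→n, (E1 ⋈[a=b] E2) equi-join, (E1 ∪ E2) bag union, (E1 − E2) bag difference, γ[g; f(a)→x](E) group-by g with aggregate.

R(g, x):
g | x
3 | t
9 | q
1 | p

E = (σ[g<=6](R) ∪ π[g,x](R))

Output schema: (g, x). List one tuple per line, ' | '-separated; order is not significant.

Subexpression sizes:
  R → 3
  σ[g<=6](R) → 2
  R → 3
  π[g,x](R) → 3
  (σ[g<=6](R) ∪ π[g,x](R)) → 5

== RESULT ==
g | x
1 | p
1 | p
3 | t
3 | t
9 | q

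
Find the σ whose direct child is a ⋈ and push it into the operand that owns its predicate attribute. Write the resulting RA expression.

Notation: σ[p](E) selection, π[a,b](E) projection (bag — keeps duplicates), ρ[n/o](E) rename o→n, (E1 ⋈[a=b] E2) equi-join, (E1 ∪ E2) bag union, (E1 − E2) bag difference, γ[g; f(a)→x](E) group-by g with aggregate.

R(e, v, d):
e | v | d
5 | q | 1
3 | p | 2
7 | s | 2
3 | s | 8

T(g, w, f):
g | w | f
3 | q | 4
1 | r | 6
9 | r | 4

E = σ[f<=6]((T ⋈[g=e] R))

σ filters on f, owned by the left side.
E' = (σ[f<=6](T) ⋈[g=e] R)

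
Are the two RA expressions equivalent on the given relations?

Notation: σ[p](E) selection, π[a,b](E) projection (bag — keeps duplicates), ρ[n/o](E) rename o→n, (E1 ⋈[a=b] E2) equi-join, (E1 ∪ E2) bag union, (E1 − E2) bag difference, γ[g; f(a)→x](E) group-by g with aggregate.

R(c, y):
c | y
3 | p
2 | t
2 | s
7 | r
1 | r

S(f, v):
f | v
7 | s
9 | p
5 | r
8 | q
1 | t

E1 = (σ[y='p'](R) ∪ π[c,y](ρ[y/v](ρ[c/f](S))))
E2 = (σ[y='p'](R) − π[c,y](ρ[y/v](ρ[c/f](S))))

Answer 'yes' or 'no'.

E1 row counts bottom-up:
  R → 5
  σ[y='p'](R) → 1
  S → 5
  ρ[c/f](S) → 5
  ρ[y/v](ρ[c/f](S)) → 5
  π[c,y](ρ[y/v](ρ[c/f](S))) → 5
  (σ[y='p'](R) ∪ π[c,y](ρ[y/v](ρ[c/f](S)))) → 6
E2 row counts bottom-up:
  R → 5
  σ[y='p'](R) → 1
  S → 5
  ρ[c/f](S) → 5
  ρ[y/v](ρ[c/f](S)) → 5
  π[c,y](ρ[y/v](ρ[c/f](S))) → 5
  (σ[y='p'](R) − π[c,y](ρ[y/v](ρ[c/f](S)))) → 1

E1 result:
c | y
1 | t
3 | p
5 | r
7 | s
8 | q
9 | p
E2 result:
c | y
3 | p
Witness: (8, 'q') appears 1× in E1 but 0× in E2.

no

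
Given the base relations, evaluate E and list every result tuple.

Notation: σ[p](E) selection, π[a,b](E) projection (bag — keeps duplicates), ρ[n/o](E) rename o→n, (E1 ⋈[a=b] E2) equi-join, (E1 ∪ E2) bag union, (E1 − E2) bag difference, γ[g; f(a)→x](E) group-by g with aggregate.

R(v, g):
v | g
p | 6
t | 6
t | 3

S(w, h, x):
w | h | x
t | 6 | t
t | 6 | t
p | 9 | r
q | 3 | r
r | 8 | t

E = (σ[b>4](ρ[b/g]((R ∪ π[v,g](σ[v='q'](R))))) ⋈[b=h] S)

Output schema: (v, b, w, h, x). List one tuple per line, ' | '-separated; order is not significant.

Stepwise |·|:
  R → 3
  R → 3
  σ[v='q'](R) → 0
  π[v,g](σ[v='q'](R)) → 0
  (R ∪ π[v,g](σ[v='q'](R))) → 3
  ρ[b/g]((R ∪ π[v,g](σ[v='q'](R)))) → 3
  σ[b>4](ρ[b/g]((R ∪ π[v,g](σ[v='q'](R))))) → 2
  S → 5
  (σ[b>4](ρ[b/g]((R ∪ π[v,g](σ[v='q'](R))))) ⋈[b=h] S) → 4

== RESULT ==
v | b | w | h | x
p | 6 | t | 6 | t
p | 6 | t | 6 | t
t | 6 | t | 6 | t
t | 6 | t | 6 | t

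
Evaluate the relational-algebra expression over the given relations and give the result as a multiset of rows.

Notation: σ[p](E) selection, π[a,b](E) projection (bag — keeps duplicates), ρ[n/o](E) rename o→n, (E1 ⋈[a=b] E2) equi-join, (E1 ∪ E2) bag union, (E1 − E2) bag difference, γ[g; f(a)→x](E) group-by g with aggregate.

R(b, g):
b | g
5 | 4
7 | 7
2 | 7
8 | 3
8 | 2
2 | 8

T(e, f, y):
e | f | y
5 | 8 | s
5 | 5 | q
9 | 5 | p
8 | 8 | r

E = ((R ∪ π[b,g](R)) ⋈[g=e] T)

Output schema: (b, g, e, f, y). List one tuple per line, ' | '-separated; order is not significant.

Subexpression sizes:
  R → 6
  R → 6
  π[b,g](R) → 6
  (R ∪ π[b,g](R)) → 12
  T → 4
  ((R ∪ π[b,g](R)) ⋈[g=e] T) → 2

== RESULT ==
b | g | e | f | y
2 | 8 | 8 | 8 | r
2 | 8 | 8 | 8 | r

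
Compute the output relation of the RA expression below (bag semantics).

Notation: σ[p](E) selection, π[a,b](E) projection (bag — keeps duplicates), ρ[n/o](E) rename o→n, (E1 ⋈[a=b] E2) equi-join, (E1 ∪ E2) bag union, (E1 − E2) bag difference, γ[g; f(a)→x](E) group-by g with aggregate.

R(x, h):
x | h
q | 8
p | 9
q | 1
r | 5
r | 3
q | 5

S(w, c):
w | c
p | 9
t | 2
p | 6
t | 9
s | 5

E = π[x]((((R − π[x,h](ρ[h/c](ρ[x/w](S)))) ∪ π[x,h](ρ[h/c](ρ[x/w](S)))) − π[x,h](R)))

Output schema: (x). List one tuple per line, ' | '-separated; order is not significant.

Subexpression sizes:
  R → 6
  S → 5
  ρ[x/w](S) → 5
  ρ[h/c](ρ[x/w](S)) → 5
  π[x,h](ρ[h/c](ρ[x/w](S))) → 5
  (R − π[x,h](ρ[h/c](ρ[x/w](S)))) → 5
  S → 5
  ρ[x/w](S) → 5
  ρ[h/c](ρ[x/w](S)) → 5
  π[x,h](ρ[h/c](ρ[x/w](S))) → 5
  ((R − π[x,h](ρ[h/c](ρ[x/w](S)))) ∪ π[x,h](ρ[h/c](ρ[x/w](S)))) → 10
  R → 6
  π[x,h](R) → 6
  (((R − π[x,h](ρ[h/c](ρ[x/w](S)))) ∪ π[x,h](ρ[h/c](ρ[x/w](S)))) − π[x,h](R)) → 4
  π[x]((((R − π[x,h](ρ[h/c](ρ[x/w](S)))) ∪ π[x,h](ρ[h/c](ρ[x/w](S)))) − π[x,h](R))) → 4

== RESULT ==
x
p
s
t
t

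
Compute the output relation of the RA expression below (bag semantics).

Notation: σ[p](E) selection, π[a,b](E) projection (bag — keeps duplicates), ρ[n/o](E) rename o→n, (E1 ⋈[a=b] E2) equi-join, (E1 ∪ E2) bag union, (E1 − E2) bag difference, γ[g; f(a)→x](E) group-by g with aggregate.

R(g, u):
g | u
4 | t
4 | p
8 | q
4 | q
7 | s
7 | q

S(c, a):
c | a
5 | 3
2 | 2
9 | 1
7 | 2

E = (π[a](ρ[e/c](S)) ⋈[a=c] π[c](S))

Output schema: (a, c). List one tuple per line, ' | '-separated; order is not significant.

Subexpression sizes:
  S → 4
  ρ[e/c](S) → 4
  π[a](ρ[e/c](S)) → 4
  S → 4
  π[c](S) → 4
  (π[a](ρ[e/c](S)) ⋈[a=c] π[c](S)) → 2

== RESULT ==
a | c
2 | 2
2 | 2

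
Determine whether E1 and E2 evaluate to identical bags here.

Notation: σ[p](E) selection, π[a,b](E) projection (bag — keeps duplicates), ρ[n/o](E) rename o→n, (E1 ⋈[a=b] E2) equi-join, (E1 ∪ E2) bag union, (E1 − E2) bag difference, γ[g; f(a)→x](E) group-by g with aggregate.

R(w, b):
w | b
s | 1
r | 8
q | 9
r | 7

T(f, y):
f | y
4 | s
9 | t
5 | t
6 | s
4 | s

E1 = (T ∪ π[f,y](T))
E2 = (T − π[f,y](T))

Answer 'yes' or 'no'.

E1 per-node cardinality:
  T → 5
  T → 5
  π[f,y](T) → 5
  (T ∪ π[f,y](T)) → 10
E2 per-node cardinality:
  T → 5
  T → 5
  π[f,y](T) → 5
  (T − π[f,y](T)) → 0

E1 result:
f | y
4 | s
4 | s
4 | s
4 | s
5 | t
5 | t
6 | s
6 | s
9 | t
9 | t
E2 result:
f | y
(0 rows)
Witness: (4, 's') appears 4× in E1 but 0× in E2.

no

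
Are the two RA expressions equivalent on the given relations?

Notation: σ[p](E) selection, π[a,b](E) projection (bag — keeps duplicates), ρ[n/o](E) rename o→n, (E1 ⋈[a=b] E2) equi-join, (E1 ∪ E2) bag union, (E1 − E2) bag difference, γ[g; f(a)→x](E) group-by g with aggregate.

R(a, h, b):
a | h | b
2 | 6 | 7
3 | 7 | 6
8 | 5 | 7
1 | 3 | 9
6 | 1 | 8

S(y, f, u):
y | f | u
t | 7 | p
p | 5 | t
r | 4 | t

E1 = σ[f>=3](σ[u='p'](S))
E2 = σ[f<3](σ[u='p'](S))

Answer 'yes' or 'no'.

E1 per-node cardinality:
  S → 3
  σ[u='p'](S) → 1
  σ[f>=3](σ[u='p'](S)) → 1
E2 per-node cardinality:
  S → 3
  σ[u='p'](S) → 1
  σ[f<3](σ[u='p'](S)) → 0

E1 result:
y | f | u
t | 7 | p
E2 result:
y | f | u
(0 rows)
Witness: ('t', 7, 'p') appears 1× in E1 but 0× in E2.

no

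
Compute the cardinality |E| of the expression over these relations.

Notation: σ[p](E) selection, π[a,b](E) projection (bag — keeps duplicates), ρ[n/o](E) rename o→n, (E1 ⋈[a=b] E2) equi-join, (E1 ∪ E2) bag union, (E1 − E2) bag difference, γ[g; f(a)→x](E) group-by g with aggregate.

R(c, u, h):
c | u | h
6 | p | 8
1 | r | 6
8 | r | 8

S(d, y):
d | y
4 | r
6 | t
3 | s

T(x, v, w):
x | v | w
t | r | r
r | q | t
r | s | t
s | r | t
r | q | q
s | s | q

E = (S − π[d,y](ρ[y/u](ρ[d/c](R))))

Row counts bottom-up:
  S → 3
  R → 3
  ρ[d/c](R) → 3
  ρ[y/u](ρ[d/c](R)) → 3
  π[d,y](ρ[y/u](ρ[d/c](R))) → 3
  (S − π[d,y](ρ[y/u](ρ[d/c](R)))) → 3

|E| = 3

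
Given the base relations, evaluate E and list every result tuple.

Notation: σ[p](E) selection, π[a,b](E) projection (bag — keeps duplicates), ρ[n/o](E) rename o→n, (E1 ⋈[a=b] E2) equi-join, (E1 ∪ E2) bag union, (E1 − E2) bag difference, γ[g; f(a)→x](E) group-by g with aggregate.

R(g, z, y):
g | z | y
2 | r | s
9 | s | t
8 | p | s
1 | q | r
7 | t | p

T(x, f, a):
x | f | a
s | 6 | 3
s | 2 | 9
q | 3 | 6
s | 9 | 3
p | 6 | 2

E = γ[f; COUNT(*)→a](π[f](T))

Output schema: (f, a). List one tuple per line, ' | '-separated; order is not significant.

Per-node cardinality:
  T → 5
  π[f](T) → 5
  γ[f; COUNT(*)→a](π[f](T)) → 4

== RESULT ==
f | a
2 | 1
3 | 1
6 | 2
9 | 1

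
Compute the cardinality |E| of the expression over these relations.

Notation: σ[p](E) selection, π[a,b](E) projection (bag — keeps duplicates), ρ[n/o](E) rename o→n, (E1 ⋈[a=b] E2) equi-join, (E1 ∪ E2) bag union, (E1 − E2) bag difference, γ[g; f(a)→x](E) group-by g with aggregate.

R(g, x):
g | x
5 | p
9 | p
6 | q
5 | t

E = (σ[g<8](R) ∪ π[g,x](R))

Stepwise |·|:
  R → 4
  σ[g<8](R) → 3
  R → 4
  π[g,x](R) → 4
  (σ[g<8](R) ∪ π[g,x](R)) → 7

|E| = 7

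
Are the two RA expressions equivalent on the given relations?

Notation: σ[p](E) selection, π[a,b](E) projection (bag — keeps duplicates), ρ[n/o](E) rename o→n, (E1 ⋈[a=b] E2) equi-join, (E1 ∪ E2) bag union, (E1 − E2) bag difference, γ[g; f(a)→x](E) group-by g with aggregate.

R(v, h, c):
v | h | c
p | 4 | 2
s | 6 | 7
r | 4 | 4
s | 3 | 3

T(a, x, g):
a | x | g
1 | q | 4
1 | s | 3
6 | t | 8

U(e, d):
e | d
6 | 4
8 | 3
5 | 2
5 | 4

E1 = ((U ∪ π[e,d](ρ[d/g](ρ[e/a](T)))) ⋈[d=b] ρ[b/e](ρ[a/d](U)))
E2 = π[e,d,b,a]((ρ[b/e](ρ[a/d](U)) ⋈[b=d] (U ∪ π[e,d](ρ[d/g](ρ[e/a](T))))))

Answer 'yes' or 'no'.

E1 per-node cardinality:
  U → 4
  T → 3
  ρ[e/a](T) → 3
  ρ[d/g](ρ[e/a](T)) → 3
  π[e,d](ρ[d/g](ρ[e/a](T))) → 3
  (U ∪ π[e,d](ρ[d/g](ρ[e/a](T)))) → 7
  U → 4
  ρ[a/d](U) → 4
  ρ[b/e](ρ[a/d](U)) → 4
  ((U ∪ π[e,d](ρ[d/g](ρ[e/a](T)))) ⋈[d=b] ρ[b/e](ρ[a/d](U))) → 1
E2 per-node cardinality:
  U → 4
  ρ[a/d](U) → 4
  ρ[b/e](ρ[a/d](U)) → 4
  U → 4
  T → 3
  ρ[e/a](T) → 3
  ρ[d/g](ρ[e/a](T)) → 3
  π[e,d](ρ[d/g](ρ[e/a](T))) → 3
  (U ∪ π[e,d](ρ[d/g](ρ[e/a](T)))) → 7
  (ρ[b/e](ρ[a/d](U)) ⋈[b=d] (U ∪ π[e,d](ρ[d/g](ρ[e/a](T))))) → 1
  π[e,d,b,a]((ρ[b/e](ρ[a/d](U)) ⋈[b=d] (U ∪ π[e,d](ρ[d/g](ρ[e/a](T)))))) → 1

E1 and E2 produce the same multiset:
e | d | b | a
6 | 8 | 8 | 3

yes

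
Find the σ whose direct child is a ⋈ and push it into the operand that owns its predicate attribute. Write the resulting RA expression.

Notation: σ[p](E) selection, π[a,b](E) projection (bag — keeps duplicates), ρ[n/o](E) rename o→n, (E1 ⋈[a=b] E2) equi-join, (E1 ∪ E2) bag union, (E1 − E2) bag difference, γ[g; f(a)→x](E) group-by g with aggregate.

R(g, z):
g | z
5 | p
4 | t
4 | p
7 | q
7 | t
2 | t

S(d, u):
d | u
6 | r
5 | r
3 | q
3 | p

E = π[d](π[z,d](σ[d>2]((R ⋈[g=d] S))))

σ filters on d, owned by the right side.
E' = π[d](π[z,d]((R ⋈[g=d] σ[d>2](S))))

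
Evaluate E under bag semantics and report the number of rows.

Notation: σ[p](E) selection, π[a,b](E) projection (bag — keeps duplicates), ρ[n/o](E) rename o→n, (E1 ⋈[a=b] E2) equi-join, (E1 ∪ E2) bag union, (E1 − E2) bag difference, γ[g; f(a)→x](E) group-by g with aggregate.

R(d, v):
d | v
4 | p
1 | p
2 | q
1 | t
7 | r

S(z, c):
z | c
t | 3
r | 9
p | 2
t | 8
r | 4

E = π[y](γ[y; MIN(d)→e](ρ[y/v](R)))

Per-node cardinality:
  R → 5
  ρ[y/v](R) → 5
  γ[y; MIN(d)→e](ρ[y/v](R)) → 4
  π[y](γ[y; MIN(d)→e](ρ[y/v](R))) → 4

|E| = 4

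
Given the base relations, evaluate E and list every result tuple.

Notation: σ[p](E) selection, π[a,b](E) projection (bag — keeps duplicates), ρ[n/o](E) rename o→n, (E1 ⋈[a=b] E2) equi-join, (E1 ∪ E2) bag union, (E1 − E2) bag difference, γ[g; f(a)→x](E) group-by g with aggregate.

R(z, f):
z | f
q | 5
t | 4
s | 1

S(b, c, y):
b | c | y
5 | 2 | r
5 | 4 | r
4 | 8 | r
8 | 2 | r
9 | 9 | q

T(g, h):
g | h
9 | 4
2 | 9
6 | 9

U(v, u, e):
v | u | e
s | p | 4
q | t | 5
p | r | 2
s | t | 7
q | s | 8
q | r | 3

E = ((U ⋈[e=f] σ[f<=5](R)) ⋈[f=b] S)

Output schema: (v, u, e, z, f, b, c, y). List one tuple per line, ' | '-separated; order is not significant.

Row counts bottom-up:
  U → 6
  R → 3
  σ[f<=5](R) → 3
  (U ⋈[e=f] σ[f<=5](R)) → 2
  S → 5
  ((U ⋈[e=f] σ[f<=5](R)) ⋈[f=b] S) → 3

== RESULT ==
v | u | e | z | f | b | c | y
q | t | 5 | q | 5 | 5 | 2 | r
q | t | 5 | q | 5 | 5 | 4 | r
s | p | 4 | t | 4 | 4 | 8 | r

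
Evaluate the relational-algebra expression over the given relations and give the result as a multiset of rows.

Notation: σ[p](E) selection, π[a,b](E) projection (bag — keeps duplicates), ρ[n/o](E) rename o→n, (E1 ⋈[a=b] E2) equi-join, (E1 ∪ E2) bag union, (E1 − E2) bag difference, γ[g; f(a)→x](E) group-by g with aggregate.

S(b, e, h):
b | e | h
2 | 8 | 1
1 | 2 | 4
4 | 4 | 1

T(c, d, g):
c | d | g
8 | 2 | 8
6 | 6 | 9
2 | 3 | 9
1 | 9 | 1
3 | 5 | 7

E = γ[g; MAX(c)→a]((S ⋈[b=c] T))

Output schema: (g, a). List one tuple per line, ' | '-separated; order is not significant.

Row counts bottom-up:
  S → 3
  T → 5
  (S ⋈[b=c] T) → 2
  γ[g; MAX(c)→a]((S ⋈[b=c] T)) → 2

== RESULT ==
g | a
1 | 1
9 | 2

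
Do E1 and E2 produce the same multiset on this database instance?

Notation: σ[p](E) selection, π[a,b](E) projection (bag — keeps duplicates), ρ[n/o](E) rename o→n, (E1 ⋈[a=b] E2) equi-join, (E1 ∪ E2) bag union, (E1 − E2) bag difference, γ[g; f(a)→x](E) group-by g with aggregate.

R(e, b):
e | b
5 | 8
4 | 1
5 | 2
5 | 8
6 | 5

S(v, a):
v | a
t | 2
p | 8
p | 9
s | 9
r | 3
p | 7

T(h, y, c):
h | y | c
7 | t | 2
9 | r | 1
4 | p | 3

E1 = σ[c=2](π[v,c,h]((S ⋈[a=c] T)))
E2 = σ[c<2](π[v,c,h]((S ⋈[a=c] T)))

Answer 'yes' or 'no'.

E1 per-node cardinality:
  S → 6
  T → 3
  (S ⋈[a=c] T) → 2
  π[v,c,h]((S ⋈[a=c] T)) → 2
  σ[c=2](π[v,c,h]((S ⋈[a=c] T))) → 1
E2 per-node cardinality:
  S → 6
  T → 3
  (S ⋈[a=c] T) → 2
  π[v,c,h]((S ⋈[a=c] T)) → 2
  σ[c<2](π[v,c,h]((S ⋈[a=c] T))) → 0

E1 result:
v | c | h
t | 2 | 7
E2 result:
v | c | h
(0 rows)
Witness: ('t', 2, 7) appears 1× in E1 but 0× in E2.

no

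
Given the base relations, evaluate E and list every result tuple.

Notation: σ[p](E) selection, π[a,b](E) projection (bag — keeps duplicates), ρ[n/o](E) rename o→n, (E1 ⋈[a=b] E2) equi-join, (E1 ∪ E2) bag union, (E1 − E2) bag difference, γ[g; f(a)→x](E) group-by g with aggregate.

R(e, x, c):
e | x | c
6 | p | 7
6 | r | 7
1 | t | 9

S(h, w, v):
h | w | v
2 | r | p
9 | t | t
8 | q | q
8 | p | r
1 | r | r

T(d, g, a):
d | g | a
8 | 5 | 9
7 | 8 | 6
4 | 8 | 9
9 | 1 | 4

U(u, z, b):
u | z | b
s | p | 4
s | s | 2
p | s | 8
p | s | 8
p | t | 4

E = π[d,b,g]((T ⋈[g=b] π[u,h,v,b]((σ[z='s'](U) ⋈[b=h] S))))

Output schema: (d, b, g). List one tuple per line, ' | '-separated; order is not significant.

Row counts bottom-up:
  T → 4
  U → 5
  σ[z='s'](U) → 3
  S → 5
  (σ[z='s'](U) ⋈[b=h] S) → 5
  π[u,h,v,b]((σ[z='s'](U) ⋈[b=h] S)) → 5
  (T ⋈[g=b] π[u,h,v,b]((σ[z='s'](U) ⋈[b=h] S))) → 8
  π[d,b,g]((T ⋈[g=b] π[u,h,v,b]((σ[z='s'](U) ⋈[b=h] S)))) → 8

== RESULT ==
d | b | g
4 | 8 | 8
4 | 8 | 8
4 | 8 | 8
4 | 8 | 8
7 | 8 | 8
7 | 8 | 8
7 | 8 | 8
7 | 8 | 8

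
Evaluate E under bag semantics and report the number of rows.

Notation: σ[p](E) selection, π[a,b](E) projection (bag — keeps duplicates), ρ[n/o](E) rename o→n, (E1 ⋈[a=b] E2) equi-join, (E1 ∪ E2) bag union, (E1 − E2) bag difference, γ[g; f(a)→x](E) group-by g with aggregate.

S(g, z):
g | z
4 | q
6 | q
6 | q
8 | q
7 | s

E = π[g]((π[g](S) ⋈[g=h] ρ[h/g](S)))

Subexpression sizes:
  S → 5
  π[g](S) → 5
  S → 5
  ρ[h/g](S) → 5
  (π[g](S) ⋈[g=h] ρ[h/g](S)) → 7
  π[g]((π[g](S) ⋈[g=h] ρ[h/g](S))) → 7

|E| = 7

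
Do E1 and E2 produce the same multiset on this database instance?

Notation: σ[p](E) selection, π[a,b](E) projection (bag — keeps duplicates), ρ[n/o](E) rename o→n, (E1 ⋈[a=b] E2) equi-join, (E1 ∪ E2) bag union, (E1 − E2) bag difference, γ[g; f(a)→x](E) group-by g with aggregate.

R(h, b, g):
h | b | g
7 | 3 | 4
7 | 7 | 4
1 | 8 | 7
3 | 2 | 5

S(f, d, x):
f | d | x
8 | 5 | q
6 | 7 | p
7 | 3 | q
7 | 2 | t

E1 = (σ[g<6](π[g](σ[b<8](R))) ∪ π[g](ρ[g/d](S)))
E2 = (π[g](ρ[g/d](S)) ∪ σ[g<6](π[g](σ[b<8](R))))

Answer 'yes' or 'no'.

E1 row counts bottom-up:
  R → 4
  σ[b<8](R) → 3
  π[g](σ[b<8](R)) → 3
  σ[g<6](π[g](σ[b<8](R))) → 3
  S → 4
  ρ[g/d](S) → 4
  π[g](ρ[g/d](S)) → 4
  (σ[g<6](π[g](σ[b<8](R))) ∪ π[g](ρ[g/d](S))) → 7
E2 row counts bottom-up:
  S → 4
  ρ[g/d](S) → 4
  π[g](ρ[g/d](S)) → 4
  R → 4
  σ[b<8](R) → 3
  π[g](σ[b<8](R)) → 3
  σ[g<6](π[g](σ[b<8](R))) → 3
  (π[g](ρ[g/d](S)) ∪ σ[g<6](π[g](σ[b<8](R)))) → 7

E1 and E2 produce the same multiset:
g
2
3
4
4
5
5
7

yes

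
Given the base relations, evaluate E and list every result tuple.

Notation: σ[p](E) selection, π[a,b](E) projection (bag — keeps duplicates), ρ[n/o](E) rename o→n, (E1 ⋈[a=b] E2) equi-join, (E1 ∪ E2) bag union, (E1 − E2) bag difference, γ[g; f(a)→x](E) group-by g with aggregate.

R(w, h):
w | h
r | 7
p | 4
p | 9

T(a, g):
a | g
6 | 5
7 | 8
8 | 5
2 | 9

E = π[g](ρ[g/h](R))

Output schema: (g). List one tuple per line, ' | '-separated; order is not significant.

Stepwise |·|:
  R → 3
  ρ[g/h](R) → 3
  π[g](ρ[g/h](R)) → 3

== RESULT ==
g
4
7
9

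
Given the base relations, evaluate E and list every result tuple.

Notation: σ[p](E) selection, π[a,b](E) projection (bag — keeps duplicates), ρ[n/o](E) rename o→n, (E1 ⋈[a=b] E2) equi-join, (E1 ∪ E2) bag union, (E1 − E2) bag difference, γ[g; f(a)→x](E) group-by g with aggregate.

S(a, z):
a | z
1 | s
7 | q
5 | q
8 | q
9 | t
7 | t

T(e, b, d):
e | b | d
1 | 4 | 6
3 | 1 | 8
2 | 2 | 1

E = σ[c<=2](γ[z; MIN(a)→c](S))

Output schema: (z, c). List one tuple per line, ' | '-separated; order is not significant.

Per-node cardinality:
  S → 6
  γ[z; MIN(a)→c](S) → 3
  σ[c<=2](γ[z; MIN(a)→c](S)) → 1

== RESULT ==
z | c
s | 1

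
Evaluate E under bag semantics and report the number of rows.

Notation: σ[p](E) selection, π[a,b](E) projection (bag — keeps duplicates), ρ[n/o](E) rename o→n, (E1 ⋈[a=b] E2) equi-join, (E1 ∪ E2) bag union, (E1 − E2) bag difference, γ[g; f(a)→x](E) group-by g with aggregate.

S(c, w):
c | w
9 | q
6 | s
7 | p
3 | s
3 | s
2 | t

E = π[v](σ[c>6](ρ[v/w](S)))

Subexpression sizes:
  S → 6
  ρ[v/w](S) → 6
  σ[c>6](ρ[v/w](S)) → 2
  π[v](σ[c>6](ρ[v/w](S))) → 2

|E| = 2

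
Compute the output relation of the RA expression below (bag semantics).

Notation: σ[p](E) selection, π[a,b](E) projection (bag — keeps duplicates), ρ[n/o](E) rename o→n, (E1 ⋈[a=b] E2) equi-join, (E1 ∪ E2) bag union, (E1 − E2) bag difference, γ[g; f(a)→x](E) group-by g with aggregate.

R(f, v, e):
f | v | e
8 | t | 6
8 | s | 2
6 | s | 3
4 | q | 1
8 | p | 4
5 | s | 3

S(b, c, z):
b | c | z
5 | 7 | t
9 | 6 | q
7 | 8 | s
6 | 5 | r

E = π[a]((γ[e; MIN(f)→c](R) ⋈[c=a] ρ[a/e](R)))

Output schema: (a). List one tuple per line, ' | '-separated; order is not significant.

Per-node cardinality:
  R → 6
  γ[e; MIN(f)→c](R) → 5
  R → 6
  ρ[a/e](R) → 6
  (γ[e; MIN(f)→c](R) ⋈[c=a] ρ[a/e](R)) → 1
  π[a]((γ[e; MIN(f)→c](R) ⋈[c=a] ρ[a/e](R))) → 1

== RESULT ==
a
4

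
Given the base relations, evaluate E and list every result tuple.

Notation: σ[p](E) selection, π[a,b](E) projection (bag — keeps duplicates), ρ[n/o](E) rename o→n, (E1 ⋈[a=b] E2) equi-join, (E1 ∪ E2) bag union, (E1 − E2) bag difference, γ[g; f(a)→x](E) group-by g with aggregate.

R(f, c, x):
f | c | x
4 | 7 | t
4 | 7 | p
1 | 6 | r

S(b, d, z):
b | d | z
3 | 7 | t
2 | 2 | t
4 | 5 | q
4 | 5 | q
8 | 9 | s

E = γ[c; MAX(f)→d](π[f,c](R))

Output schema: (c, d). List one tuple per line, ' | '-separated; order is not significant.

Stepwise |·|:
  R → 3
  π[f,c](R) → 3
  γ[c; MAX(f)→d](π[f,c](R)) → 2

== RESULT ==
c | d
6 | 1
7 | 4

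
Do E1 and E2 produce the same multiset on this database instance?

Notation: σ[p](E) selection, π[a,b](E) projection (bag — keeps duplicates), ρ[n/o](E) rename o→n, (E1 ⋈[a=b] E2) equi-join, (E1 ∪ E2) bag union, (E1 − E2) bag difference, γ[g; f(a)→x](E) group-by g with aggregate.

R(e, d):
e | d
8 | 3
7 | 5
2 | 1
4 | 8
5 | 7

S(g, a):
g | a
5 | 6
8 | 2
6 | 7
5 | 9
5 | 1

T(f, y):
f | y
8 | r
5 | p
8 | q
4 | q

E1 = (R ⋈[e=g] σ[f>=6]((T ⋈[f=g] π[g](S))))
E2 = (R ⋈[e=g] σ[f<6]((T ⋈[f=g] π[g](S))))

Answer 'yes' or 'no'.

E1 stepwise |·|:
  R → 5
  T → 4
  S → 5
  π[g](S) → 5
  (T ⋈[f=g] π[g](S)) → 5
  σ[f>=6]((T ⋈[f=g] π[g](S))) → 2
  (R ⋈[e=g] σ[f>=6]((T ⋈[f=g] π[g](S)))) → 2
E2 stepwise |·|:
  R → 5
  T → 4
  S → 5
  π[g](S) → 5
  (T ⋈[f=g] π[g](S)) → 5
  σ[f<6]((T ⋈[f=g] π[g](S))) → 3
  (R ⋈[e=g] σ[f<6]((T ⋈[f=g] π[g](S)))) → 3

E1 result:
e | d | f | y | g
8 | 3 | 8 | q | 8
8 | 3 | 8 | r | 8
E2 result:
e | d | f | y | g
5 | 7 | 5 | p | 5
5 | 7 | 5 | p | 5
5 | 7 | 5 | p | 5
Witness: (5, 7, 5, 'p', 5) appears 0× in E1 but 3× in E2.

no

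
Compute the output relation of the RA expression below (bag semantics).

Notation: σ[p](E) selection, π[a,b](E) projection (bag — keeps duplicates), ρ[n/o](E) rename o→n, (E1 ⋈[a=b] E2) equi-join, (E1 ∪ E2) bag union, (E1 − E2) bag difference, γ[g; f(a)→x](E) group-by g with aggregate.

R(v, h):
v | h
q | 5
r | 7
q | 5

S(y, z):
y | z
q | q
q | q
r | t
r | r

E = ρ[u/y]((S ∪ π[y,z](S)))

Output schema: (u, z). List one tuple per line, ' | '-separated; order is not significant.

Stepwise |·|:
  S → 4
  S → 4
  π[y,z](S) → 4
  (S ∪ π[y,z](S)) → 8
  ρ[u/y]((S ∪ π[y,z](S))) → 8

== RESULT ==
u | z
q | q
q | q
q | q
q | q
r | r
r | r
r | t
r | t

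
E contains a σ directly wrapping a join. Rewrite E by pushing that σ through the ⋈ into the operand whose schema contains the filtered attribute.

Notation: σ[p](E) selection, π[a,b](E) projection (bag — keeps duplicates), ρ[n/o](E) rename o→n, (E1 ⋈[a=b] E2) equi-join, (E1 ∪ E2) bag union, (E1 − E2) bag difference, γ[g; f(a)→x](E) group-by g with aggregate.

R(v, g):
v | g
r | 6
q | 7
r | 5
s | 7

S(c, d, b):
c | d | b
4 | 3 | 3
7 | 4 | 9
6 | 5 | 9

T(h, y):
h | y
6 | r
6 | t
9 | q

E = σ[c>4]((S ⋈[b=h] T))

σ filters on c, owned by the left side.
E' = (σ[c>4](S) ⋈[b=h] T)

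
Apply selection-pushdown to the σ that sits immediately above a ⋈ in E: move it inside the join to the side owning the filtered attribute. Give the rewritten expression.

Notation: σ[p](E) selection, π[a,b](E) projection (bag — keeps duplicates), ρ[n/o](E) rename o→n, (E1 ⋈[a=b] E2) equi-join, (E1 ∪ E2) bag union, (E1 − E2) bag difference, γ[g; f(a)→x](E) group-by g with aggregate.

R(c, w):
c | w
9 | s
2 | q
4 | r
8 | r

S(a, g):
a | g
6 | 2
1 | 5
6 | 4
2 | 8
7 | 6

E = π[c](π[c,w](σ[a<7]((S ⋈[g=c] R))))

σ filters on a, owned by the left side.
E' = π[c](π[c,w]((σ[a<7](S) ⋈[g=c] R)))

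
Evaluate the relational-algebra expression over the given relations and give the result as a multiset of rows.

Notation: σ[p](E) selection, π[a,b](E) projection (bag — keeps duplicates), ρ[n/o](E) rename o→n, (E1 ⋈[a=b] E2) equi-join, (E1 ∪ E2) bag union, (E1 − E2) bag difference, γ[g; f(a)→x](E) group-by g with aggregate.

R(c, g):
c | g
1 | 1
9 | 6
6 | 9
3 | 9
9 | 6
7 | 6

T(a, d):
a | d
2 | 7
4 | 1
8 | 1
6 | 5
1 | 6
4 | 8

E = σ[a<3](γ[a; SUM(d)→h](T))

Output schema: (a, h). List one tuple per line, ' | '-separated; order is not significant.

Per-node cardinality:
  T → 6
  γ[a; SUM(d)→h](T) → 5
  σ[a<3](γ[a; SUM(d)→h](T)) → 2

== RESULT ==
a | h
1 | 6
2 | 7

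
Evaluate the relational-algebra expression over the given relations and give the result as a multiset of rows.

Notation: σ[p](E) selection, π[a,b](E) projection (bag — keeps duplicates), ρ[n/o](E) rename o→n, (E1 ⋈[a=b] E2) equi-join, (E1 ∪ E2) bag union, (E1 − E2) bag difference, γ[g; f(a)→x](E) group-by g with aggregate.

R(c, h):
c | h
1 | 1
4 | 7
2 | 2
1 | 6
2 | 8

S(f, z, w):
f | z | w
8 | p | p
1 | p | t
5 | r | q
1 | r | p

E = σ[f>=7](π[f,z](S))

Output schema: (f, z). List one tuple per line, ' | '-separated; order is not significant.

Per-node cardinality:
  S → 4
  π[f,z](S) → 4
  σ[f>=7](π[f,z](S)) → 1

== RESULT ==
f | z
8 | p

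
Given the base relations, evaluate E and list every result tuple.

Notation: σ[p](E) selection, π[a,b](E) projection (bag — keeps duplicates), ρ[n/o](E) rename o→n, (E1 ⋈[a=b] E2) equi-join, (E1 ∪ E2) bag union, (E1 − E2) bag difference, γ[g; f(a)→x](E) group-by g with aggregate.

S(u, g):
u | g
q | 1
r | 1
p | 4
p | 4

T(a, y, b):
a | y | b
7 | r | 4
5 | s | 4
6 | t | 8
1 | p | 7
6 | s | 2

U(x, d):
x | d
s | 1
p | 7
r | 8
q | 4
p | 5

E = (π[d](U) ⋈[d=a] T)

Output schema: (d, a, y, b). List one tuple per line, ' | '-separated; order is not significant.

Stepwise |·|:
  U → 5
  π[d](U) → 5
  T → 5
  (π[d](U) ⋈[d=a] T) → 3

== RESULT ==
d | a | y | b
1 | 1 | p | 7
5 | 5 | s | 4
7 | 7 | r | 4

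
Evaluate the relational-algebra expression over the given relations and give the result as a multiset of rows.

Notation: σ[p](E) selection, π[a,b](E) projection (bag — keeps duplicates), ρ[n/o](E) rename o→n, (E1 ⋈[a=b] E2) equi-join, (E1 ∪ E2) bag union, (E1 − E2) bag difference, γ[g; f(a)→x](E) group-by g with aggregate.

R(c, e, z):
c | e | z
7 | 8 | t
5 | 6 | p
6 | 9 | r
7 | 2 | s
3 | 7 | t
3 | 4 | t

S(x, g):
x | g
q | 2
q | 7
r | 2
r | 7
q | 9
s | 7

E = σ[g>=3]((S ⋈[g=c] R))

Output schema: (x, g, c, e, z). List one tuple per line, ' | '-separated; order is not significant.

Subexpression sizes:
  S → 6
  R → 6
  (S ⋈[g=c] R) → 6
  σ[g>=3]((S ⋈[g=c] R)) → 6

== RESULT ==
x | g | c | e | z
q | 7 | 7 | 2 | s
q | 7 | 7 | 8 | t
r | 7 | 7 | 2 | s
r | 7 | 7 | 8 | t
s | 7 | 7 | 2 | s
s | 7 | 7 | 8 | t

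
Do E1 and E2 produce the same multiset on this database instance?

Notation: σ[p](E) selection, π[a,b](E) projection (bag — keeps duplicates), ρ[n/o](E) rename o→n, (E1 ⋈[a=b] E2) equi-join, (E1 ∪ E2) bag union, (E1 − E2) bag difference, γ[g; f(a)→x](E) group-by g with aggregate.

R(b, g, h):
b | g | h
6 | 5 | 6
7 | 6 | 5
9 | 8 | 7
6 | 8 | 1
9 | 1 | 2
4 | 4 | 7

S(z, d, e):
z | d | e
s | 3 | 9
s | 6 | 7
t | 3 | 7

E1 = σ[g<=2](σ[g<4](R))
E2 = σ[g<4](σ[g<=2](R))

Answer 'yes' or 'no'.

E1 row counts bottom-up:
  R → 6
  σ[g<4](R) → 1
  σ[g<=2](σ[g<4](R)) → 1
E2 row counts bottom-up:
  R → 6
  σ[g<=2](R) → 1
  σ[g<4](σ[g<=2](R)) → 1

E1 and E2 produce the same multiset:
b | g | h
9 | 1 | 2

yes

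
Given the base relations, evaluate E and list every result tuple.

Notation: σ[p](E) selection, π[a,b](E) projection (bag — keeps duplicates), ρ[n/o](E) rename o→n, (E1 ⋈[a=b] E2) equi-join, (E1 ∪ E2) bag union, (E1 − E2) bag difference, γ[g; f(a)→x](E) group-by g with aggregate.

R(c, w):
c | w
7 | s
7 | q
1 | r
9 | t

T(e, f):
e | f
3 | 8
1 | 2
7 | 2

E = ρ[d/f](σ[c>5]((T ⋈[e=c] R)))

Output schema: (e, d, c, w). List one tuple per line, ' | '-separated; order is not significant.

Row counts bottom-up:
  T → 3
  R → 4
  (T ⋈[e=c] R) → 3
  σ[c>5]((T ⋈[e=c] R)) → 2
  ρ[d/f](σ[c>5]((T ⋈[e=c] R))) → 2

== RESULT ==
e | d | c | w
7 | 2 | 7 | q
7 | 2 | 7 | s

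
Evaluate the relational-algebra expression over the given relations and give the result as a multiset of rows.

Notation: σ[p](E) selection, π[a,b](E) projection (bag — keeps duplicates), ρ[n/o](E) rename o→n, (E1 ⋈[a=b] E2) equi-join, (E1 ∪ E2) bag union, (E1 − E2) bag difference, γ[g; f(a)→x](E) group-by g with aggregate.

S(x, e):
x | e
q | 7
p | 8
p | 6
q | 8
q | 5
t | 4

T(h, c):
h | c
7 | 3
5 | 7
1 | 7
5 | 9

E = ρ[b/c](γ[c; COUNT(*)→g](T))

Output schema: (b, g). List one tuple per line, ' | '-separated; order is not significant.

Subexpression sizes:
  T → 4
  γ[c; COUNT(*)→g](T) → 3
  ρ[b/c](γ[c; COUNT(*)→g](T)) → 3

== RESULT ==
b | g
3 | 1
7 | 2
9 | 1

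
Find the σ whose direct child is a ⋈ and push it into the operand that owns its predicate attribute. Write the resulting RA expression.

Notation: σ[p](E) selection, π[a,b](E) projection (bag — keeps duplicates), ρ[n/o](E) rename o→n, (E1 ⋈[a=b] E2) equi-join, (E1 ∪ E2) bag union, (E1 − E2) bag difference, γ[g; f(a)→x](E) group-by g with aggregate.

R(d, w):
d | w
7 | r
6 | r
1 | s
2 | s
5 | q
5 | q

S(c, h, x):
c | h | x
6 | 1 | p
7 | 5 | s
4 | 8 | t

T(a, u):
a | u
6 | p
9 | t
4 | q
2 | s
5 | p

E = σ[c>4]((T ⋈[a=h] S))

σ filters on c, owned by the right side.
E' = (T ⋈[a=h] σ[c>4](S))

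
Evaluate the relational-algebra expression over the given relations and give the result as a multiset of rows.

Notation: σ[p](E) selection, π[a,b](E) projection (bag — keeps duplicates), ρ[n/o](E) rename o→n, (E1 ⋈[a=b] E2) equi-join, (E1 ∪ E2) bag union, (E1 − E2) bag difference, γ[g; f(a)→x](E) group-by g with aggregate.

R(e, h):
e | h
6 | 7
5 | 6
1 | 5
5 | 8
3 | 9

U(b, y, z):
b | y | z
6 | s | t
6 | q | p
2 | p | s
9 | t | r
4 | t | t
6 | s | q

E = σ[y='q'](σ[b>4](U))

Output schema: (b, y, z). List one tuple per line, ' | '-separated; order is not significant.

Subexpression sizes:
  U → 6
  σ[b>4](U) → 4
  σ[y='q'](σ[b>4](U)) → 1

== RESULT ==
b | y | z
6 | q | p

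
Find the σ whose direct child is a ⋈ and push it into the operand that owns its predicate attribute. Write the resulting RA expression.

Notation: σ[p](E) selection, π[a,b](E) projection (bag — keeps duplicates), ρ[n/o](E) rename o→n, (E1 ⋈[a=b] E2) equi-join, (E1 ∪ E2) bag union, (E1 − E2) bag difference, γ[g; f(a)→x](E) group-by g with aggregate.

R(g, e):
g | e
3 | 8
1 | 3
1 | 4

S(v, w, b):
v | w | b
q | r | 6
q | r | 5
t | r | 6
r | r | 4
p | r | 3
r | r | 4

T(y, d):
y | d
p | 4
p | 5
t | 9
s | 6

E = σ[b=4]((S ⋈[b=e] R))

σ filters on b, owned by the left side.
E' = (σ[b=4](S) ⋈[b=e] R)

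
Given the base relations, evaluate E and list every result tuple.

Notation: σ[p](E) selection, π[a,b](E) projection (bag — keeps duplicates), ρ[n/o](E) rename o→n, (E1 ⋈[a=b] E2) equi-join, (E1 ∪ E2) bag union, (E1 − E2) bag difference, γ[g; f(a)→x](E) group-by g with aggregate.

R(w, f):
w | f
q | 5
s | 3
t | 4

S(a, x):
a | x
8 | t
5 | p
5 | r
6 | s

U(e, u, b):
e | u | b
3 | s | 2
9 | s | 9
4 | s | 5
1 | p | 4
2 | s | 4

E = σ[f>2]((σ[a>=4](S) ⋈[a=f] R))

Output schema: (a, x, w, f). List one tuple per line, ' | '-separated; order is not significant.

Per-node cardinality:
  S → 4
  σ[a>=4](S) → 4
  R → 3
  (σ[a>=4](S) ⋈[a=f] R) → 2
  σ[f>2]((σ[a>=4](S) ⋈[a=f] R)) → 2

== RESULT ==
a | x | w | f
5 | p | q | 5
5 | r | q | 5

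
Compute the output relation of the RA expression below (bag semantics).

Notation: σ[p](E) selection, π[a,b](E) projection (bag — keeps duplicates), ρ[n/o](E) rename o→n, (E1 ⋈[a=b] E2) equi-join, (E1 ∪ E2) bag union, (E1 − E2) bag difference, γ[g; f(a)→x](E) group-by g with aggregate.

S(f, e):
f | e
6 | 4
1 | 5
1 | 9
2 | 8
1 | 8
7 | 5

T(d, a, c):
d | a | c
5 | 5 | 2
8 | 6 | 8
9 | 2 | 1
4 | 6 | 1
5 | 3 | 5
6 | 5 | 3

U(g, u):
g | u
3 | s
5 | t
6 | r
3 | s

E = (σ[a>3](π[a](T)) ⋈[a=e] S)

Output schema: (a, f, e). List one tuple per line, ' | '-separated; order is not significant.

Row counts bottom-up:
  T → 6
  π[a](T) → 6
  σ[a>3](π[a](T)) → 4
  S → 6
  (σ[a>3](π[a](T)) ⋈[a=e] S) → 4

== RESULT ==
a | f | e
5 | 1 | 5
5 | 1 | 5
5 | 7 | 5
5 | 7 | 5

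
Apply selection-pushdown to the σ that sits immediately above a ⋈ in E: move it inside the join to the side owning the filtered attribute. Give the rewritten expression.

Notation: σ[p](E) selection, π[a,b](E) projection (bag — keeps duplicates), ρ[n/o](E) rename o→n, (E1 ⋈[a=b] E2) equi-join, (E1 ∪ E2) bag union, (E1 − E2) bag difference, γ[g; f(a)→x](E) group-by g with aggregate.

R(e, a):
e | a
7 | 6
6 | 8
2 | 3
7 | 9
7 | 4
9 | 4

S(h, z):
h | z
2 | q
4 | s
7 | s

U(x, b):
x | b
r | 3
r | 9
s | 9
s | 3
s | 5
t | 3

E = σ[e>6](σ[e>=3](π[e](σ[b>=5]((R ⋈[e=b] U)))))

σ filters on b, owned by the right side.
E' = σ[e>6](σ[e>=3](π[e]((R ⋈[e=b] σ[b>=5](U)))))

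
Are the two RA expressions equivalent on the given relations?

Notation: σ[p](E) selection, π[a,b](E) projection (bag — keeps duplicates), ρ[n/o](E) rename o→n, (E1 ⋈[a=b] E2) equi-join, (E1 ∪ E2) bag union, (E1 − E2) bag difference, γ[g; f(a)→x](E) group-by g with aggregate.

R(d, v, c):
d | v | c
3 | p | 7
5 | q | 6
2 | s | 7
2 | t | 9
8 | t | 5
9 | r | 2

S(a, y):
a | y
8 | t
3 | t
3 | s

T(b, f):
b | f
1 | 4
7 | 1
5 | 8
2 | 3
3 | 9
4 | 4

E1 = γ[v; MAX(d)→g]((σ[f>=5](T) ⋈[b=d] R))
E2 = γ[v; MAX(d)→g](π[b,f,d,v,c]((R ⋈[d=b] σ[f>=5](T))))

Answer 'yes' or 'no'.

E1 stepwise |·|:
  T → 6
  σ[f>=5](T) → 2
  R → 6
  (σ[f>=5](T) ⋈[b=d] R) → 2
  γ[v; MAX(d)→g]((σ[f>=5](T) ⋈[b=d] R)) → 2
E2 stepwise |·|:
  R → 6
  T → 6
  σ[f>=5](T) → 2
  (R ⋈[d=b] σ[f>=5](T)) → 2
  π[b,f,d,v,c]((R ⋈[d=b] σ[f>=5](T))) → 2
  γ[v; MAX(d)→g](π[b,f,d,v,c]((R ⋈[d=b] σ[f>=5](T)))) → 2

E1 and E2 produce the same multiset:
v | g
p | 3
q | 5

yes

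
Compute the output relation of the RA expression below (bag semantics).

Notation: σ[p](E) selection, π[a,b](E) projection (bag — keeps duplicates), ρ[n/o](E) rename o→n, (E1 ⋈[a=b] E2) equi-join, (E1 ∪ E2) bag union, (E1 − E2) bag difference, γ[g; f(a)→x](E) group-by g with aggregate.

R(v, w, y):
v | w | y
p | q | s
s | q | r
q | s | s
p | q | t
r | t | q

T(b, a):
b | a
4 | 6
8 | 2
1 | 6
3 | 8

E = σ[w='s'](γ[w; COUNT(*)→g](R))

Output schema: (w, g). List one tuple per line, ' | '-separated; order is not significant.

Stepwise |·|:
  R → 5
  γ[w; COUNT(*)→g](R) → 3
  σ[w='s'](γ[w; COUNT(*)→g](R)) → 1

== RESULT ==
w | g
s | 1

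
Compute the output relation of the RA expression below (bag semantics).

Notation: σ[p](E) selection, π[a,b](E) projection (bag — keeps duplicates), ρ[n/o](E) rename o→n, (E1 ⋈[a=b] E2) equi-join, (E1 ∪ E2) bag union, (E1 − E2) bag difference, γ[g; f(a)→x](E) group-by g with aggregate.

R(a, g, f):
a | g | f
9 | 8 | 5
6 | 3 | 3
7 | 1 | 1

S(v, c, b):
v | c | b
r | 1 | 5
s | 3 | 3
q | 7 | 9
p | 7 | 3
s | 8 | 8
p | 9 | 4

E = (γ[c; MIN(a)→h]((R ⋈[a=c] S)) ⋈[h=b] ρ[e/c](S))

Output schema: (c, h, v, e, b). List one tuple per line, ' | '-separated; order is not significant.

Row counts bottom-up:
  R → 3
  S → 6
  (R ⋈[a=c] S) → 3
  γ[c; MIN(a)→h]((R ⋈[a=c] S)) → 2
  S → 6
  ρ[e/c](S) → 6
  (γ[c; MIN(a)→h]((R ⋈[a=c] S)) ⋈[h=b] ρ[e/c](S)) → 1

== RESULT ==
c | h | v | e | b
9 | 9 | q | 7 | 9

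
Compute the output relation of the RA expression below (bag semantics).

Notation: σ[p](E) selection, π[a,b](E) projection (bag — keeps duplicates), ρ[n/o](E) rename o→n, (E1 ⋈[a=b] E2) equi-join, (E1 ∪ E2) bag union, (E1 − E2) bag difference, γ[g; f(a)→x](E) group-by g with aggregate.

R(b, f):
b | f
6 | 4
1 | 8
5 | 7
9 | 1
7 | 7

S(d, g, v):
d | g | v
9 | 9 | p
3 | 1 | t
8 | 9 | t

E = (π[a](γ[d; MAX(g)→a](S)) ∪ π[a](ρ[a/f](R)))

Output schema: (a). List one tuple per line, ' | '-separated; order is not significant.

Subexpression sizes:
  S → 3
  γ[d; MAX(g)→a](S) → 3
  π[a](γ[d; MAX(g)→a](S)) → 3
  R → 5
  ρ[a/f](R) → 5
  π[a](ρ[a/f](R)) → 5
  (π[a](γ[d; MAX(g)→a](S)) ∪ π[a](ρ[a/f](R))) → 8

== RESULT ==
a
1
1
4
7
7
8
9
9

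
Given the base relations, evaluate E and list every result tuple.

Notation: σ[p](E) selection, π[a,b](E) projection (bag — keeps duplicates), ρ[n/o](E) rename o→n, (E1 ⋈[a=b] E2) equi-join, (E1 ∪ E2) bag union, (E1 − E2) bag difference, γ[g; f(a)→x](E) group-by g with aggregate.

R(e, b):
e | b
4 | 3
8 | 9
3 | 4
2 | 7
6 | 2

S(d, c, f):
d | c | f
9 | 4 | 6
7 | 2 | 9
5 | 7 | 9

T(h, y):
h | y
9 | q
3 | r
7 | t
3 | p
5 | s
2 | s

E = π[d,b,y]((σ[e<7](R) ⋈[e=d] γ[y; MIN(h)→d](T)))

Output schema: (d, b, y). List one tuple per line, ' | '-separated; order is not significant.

Stepwise |·|:
  R → 5
  σ[e<7](R) → 4
  T → 6
  γ[y; MIN(h)→d](T) → 5
  (σ[e<7](R) ⋈[e=d] γ[y; MIN(h)→d](T)) → 3
  π[d,b,y]((σ[e<7](R) ⋈[e=d] γ[y; MIN(h)→d](T))) → 3

== RESULT ==
d | b | y
2 | 7 | s
3 | 4 | p
3 | 4 | r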